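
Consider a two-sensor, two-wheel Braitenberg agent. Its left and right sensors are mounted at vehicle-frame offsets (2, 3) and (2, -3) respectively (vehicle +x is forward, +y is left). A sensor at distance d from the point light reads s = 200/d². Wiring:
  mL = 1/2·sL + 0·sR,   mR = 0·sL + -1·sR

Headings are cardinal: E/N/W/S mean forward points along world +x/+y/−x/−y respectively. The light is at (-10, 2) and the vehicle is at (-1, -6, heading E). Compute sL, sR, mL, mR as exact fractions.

100/73 100/121 50/73 -100/121

left sensor world pos  = (1, -3); dL² = 146
right sensor world pos = (1, -9); dR² = 242
sL = 200/146 = 100/73
sR = 200/242 = 100/121
mL = 1/2·sL + 0·sR = 50/73
mR = 0·sL + -1·sR = -100/121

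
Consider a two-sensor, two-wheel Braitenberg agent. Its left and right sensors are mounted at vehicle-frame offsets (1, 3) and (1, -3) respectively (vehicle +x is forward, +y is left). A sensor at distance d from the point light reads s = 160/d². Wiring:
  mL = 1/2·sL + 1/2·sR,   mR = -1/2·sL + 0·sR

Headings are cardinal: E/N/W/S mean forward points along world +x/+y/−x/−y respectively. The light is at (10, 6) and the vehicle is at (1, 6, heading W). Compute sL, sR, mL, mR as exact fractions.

left sensor world pos  = (0, 3); dL² = 109
right sensor world pos = (0, 9); dR² = 109
sL = 160/109 = 160/109
sR = 160/109 = 160/109
mL = 1/2·sL + 1/2·sR = 160/109
mR = -1/2·sL + 0·sR = -80/109

160/109 160/109 160/109 -80/109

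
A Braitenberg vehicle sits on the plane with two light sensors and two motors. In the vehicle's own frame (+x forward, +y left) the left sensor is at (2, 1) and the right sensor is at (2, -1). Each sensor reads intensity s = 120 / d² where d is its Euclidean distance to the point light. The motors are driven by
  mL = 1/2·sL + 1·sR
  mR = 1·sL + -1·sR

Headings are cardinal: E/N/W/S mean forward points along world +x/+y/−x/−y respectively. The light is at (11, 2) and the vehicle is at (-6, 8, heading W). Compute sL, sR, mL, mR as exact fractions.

left sensor world pos  = (-8, 7); dL² = 386
right sensor world pos = (-8, 9); dR² = 410
sL = 120/386 = 60/193
sR = 120/410 = 12/41
mL = 1/2·sL + 1·sR = 3546/7913
mR = 1·sL + -1·sR = 144/7913

60/193 12/41 3546/7913 144/7913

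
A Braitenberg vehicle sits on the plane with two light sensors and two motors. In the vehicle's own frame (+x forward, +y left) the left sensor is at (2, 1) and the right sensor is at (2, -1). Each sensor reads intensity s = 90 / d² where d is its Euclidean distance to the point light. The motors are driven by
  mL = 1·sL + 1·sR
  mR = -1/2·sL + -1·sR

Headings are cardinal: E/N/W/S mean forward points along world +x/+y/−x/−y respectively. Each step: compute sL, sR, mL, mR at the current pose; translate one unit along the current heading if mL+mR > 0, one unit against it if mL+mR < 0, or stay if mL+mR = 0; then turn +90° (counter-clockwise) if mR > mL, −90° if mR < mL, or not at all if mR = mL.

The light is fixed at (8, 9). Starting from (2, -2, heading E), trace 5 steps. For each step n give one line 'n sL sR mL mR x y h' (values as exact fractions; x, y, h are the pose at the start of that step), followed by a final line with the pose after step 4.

n=0: pose=(2,-2,E); sL=45/58, sR=9/16; mL=621/464, mR=-441/464; mL+mR=45/116 → advance +1; mR−mL=-531/232 → turn -1·90°
n=1: pose=(3,-2,S); sL=18/37, sR=18/41; mL=1404/1517, mR=-1035/1517; mL+mR=9/37 → advance +1; mR−mL=-2439/1517 → turn -1·90°
n=2: pose=(3,-3,W); sL=45/109, sR=9/17; mL=1746/1853, mR=-2727/3706; mL+mR=45/218 → advance +1; mR−mL=-6219/3706 → turn -1·90°
n=3: pose=(2,-3,N); sL=90/149, sR=18/25; mL=4932/3725, mR=-3807/3725; mL+mR=45/149 → advance +1; mR−mL=-8739/3725 → turn -1·90°
n=4: pose=(2,-2,E); sL=45/58, sR=9/16; mL=621/464, mR=-441/464; mL+mR=45/116 → advance +1; mR−mL=-531/232 → turn -1·90°

0 45/58 9/16 621/464 -441/464 2 -2 E
1 18/37 18/41 1404/1517 -1035/1517 3 -2 S
2 45/109 9/17 1746/1853 -2727/3706 3 -3 W
3 90/149 18/25 4932/3725 -3807/3725 2 -3 N
4 45/58 9/16 621/464 -441/464 2 -2 E
final 3 -2 S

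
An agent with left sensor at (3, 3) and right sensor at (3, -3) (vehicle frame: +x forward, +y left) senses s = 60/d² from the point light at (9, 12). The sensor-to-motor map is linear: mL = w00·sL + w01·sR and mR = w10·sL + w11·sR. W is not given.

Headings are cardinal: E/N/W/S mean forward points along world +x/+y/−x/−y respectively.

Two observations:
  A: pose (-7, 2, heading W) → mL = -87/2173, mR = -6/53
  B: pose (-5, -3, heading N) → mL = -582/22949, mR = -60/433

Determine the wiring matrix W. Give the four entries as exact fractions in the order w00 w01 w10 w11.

obs A: pose=(-7,2,W) → sL=6/53, sR=6/41, mL=-87/2173, mR=-6/53
obs B: pose=(-5,-3,N) → sL=60/433, sR=12/53, mL=-582/22949, mR=-60/433
sensor matrix S = [[6/53, 6/41], [60/433, 12/53]]; det S = 266976/49868177
solve [mL_A; mL_B] = S·[w00; w01] and [mR_A; mR_B] = S·[w10; w11]:
  w00 = -1, w01 = 1/2, w10 = -1, w11 = 0

-1 1/2 -1 0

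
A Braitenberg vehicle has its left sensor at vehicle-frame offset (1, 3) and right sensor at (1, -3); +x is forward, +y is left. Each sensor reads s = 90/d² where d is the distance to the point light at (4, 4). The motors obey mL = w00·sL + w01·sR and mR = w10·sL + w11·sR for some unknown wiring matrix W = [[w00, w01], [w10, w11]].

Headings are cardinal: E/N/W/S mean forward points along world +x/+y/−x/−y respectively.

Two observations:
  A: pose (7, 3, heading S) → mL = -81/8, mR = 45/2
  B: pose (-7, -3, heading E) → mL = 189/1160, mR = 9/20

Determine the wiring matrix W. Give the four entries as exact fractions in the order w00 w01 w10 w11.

obs A: pose=(7,3,S) → sL=9/4, sR=45/2, mL=-81/8, mR=45/2
obs B: pose=(-7,-3,E) → sL=45/58, sR=9/20, mL=189/1160, mR=9/20
sensor matrix S = [[9/4, 45/2], [45/58, 9/20]]; det S = -38151/2320
solve [mL_A; mL_B] = S·[w00; w01] and [mR_A; mR_B] = S·[w10; w11]:
  w00 = 1/2, w01 = -1/2, w10 = 0, w11 = 1

1/2 -1/2 0 1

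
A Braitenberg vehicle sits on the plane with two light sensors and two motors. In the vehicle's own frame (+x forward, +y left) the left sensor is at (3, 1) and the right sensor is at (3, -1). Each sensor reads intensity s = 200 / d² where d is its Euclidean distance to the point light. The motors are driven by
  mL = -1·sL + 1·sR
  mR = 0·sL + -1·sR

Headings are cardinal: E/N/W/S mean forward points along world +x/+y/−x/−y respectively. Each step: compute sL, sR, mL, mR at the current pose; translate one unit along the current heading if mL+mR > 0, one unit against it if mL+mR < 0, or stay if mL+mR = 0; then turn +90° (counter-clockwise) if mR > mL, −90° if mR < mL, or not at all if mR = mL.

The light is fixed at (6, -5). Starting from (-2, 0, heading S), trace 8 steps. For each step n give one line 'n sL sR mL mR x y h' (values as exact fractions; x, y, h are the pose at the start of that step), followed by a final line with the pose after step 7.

0 200/53 40/17 -1280/901 -40/17 -2 0 S
1 100/73 20/17 -240/1241 -20/17 -2 1 W
2 40/29 200/117 1120/3393 -200/117 -1 1 N
3 50/13 25/4 125/52 -25/4 -1 0 E
4 200/53 40/17 -1280/901 -40/17 -2 0 S
5 100/73 20/17 -240/1241 -20/17 -2 1 W
6 40/29 200/117 1120/3393 -200/117 -1 1 N
7 50/13 25/4 125/52 -25/4 -1 0 E
final -2 0 S

n=0: pose=(-2,0,S); sL=200/53, sR=40/17; mL=-1280/901, mR=-40/17; mL+mR=-200/53 → advance -1; mR−mL=-840/901 → turn -1·90°
n=1: pose=(-2,1,W); sL=100/73, sR=20/17; mL=-240/1241, mR=-20/17; mL+mR=-100/73 → advance -1; mR−mL=-1220/1241 → turn -1·90°
n=2: pose=(-1,1,N); sL=40/29, sR=200/117; mL=1120/3393, mR=-200/117; mL+mR=-40/29 → advance -1; mR−mL=-6920/3393 → turn -1·90°
n=3: pose=(-1,0,E); sL=50/13, sR=25/4; mL=125/52, mR=-25/4; mL+mR=-50/13 → advance -1; mR−mL=-225/26 → turn -1·90°
n=4: pose=(-2,0,S); sL=200/53, sR=40/17; mL=-1280/901, mR=-40/17; mL+mR=-200/53 → advance -1; mR−mL=-840/901 → turn -1·90°
n=5: pose=(-2,1,W); sL=100/73, sR=20/17; mL=-240/1241, mR=-20/17; mL+mR=-100/73 → advance -1; mR−mL=-1220/1241 → turn -1·90°
n=6: pose=(-1,1,N); sL=40/29, sR=200/117; mL=1120/3393, mR=-200/117; mL+mR=-40/29 → advance -1; mR−mL=-6920/3393 → turn -1·90°
n=7: pose=(-1,0,E); sL=50/13, sR=25/4; mL=125/52, mR=-25/4; mL+mR=-50/13 → advance -1; mR−mL=-225/26 → turn -1·90°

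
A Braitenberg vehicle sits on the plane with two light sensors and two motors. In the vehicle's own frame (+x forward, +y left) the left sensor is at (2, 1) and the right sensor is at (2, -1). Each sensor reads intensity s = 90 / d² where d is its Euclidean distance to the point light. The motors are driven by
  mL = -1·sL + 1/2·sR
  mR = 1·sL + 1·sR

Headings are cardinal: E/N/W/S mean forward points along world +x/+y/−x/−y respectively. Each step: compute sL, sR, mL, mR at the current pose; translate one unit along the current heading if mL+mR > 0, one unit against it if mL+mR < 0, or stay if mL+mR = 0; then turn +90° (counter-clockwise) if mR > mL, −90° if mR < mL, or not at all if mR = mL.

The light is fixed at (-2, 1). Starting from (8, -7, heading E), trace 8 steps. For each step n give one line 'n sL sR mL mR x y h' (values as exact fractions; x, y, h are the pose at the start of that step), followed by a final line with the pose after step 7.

0 90/193 2/5 -257/965 836/965 8 -7 E
1 45/68 1/2 -7/17 79/68 9 -7 N
2 18/29 10/13 -89/377 524/377 9 -6 W
3 45/101 5/9 -305/1818 910/909 8 -6 S
4 90/193 2/5 -257/965 836/965 8 -7 E
5 45/68 1/2 -7/17 79/68 9 -7 N
6 18/29 10/13 -89/377 524/377 9 -6 W
7 45/101 5/9 -305/1818 910/909 8 -6 S
final 8 -7 E

n=0: pose=(8,-7,E); sL=90/193, sR=2/5; mL=-257/965, mR=836/965; mL+mR=3/5 → advance +1; mR−mL=1093/965 → turn +1·90°
n=1: pose=(9,-7,N); sL=45/68, sR=1/2; mL=-7/17, mR=79/68; mL+mR=3/4 → advance +1; mR−mL=107/68 → turn +1·90°
n=2: pose=(9,-6,W); sL=18/29, sR=10/13; mL=-89/377, mR=524/377; mL+mR=15/13 → advance +1; mR−mL=613/377 → turn +1·90°
n=3: pose=(8,-6,S); sL=45/101, sR=5/9; mL=-305/1818, mR=910/909; mL+mR=5/6 → advance +1; mR−mL=2125/1818 → turn +1·90°
n=4: pose=(8,-7,E); sL=90/193, sR=2/5; mL=-257/965, mR=836/965; mL+mR=3/5 → advance +1; mR−mL=1093/965 → turn +1·90°
n=5: pose=(9,-7,N); sL=45/68, sR=1/2; mL=-7/17, mR=79/68; mL+mR=3/4 → advance +1; mR−mL=107/68 → turn +1·90°
n=6: pose=(9,-6,W); sL=18/29, sR=10/13; mL=-89/377, mR=524/377; mL+mR=15/13 → advance +1; mR−mL=613/377 → turn +1·90°
n=7: pose=(8,-6,S); sL=45/101, sR=5/9; mL=-305/1818, mR=910/909; mL+mR=5/6 → advance +1; mR−mL=2125/1818 → turn +1·90°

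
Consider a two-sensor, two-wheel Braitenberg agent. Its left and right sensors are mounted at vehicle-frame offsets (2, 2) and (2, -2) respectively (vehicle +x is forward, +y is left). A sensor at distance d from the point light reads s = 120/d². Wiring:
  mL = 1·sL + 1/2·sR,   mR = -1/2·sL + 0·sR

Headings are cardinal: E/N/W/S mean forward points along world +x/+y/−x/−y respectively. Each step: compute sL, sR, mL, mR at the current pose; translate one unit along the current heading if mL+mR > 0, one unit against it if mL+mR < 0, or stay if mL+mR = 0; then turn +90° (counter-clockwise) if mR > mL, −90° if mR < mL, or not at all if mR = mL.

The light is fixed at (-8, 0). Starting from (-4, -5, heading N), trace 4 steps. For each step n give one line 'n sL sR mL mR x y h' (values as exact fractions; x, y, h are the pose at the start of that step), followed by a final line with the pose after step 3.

0 120/13 8/3 412/39 -60/13 -4 -5 N
1 3 5/3 23/6 -3/2 -4 -4 E
2 24/17 8/3 140/51 -12/17 -3 -4 S
3 60/29 20/3 470/87 -30/29 -3 -5 W
final -4 -5 N

n=0: pose=(-4,-5,N); sL=120/13, sR=8/3; mL=412/39, mR=-60/13; mL+mR=232/39 → advance +1; mR−mL=-592/39 → turn -1·90°
n=1: pose=(-4,-4,E); sL=3, sR=5/3; mL=23/6, mR=-3/2; mL+mR=7/3 → advance +1; mR−mL=-16/3 → turn -1·90°
n=2: pose=(-3,-4,S); sL=24/17, sR=8/3; mL=140/51, mR=-12/17; mL+mR=104/51 → advance +1; mR−mL=-176/51 → turn -1·90°
n=3: pose=(-3,-5,W); sL=60/29, sR=20/3; mL=470/87, mR=-30/29; mL+mR=380/87 → advance +1; mR−mL=-560/87 → turn -1·90°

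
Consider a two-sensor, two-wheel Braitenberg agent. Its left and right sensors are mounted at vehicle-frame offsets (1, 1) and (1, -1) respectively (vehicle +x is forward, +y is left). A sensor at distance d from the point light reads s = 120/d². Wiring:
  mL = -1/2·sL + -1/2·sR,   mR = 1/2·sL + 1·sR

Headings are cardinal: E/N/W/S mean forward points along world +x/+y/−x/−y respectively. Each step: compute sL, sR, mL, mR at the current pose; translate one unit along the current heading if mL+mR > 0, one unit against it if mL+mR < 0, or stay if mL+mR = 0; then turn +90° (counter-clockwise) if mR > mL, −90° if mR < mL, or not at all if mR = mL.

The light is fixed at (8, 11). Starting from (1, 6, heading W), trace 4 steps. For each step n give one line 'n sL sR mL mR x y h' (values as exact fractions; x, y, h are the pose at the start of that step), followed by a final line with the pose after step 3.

0 6/5 3/2 -27/20 21/10 1 6 W
1 24/17 40/39 -808/663 1148/663 0 6 S
2 60/37 60/49 -2580/1813 3690/1813 0 5 E
3 120/89 120/61 -9000/5429 14340/5429 1 5 N
final 1 6 W

n=0: pose=(1,6,W); sL=6/5, sR=3/2; mL=-27/20, mR=21/10; mL+mR=3/4 → advance +1; mR−mL=69/20 → turn +1·90°
n=1: pose=(0,6,S); sL=24/17, sR=40/39; mL=-808/663, mR=1148/663; mL+mR=20/39 → advance +1; mR−mL=652/221 → turn +1·90°
n=2: pose=(0,5,E); sL=60/37, sR=60/49; mL=-2580/1813, mR=3690/1813; mL+mR=30/49 → advance +1; mR−mL=6270/1813 → turn +1·90°
n=3: pose=(1,5,N); sL=120/89, sR=120/61; mL=-9000/5429, mR=14340/5429; mL+mR=60/61 → advance +1; mR−mL=23340/5429 → turn +1·90°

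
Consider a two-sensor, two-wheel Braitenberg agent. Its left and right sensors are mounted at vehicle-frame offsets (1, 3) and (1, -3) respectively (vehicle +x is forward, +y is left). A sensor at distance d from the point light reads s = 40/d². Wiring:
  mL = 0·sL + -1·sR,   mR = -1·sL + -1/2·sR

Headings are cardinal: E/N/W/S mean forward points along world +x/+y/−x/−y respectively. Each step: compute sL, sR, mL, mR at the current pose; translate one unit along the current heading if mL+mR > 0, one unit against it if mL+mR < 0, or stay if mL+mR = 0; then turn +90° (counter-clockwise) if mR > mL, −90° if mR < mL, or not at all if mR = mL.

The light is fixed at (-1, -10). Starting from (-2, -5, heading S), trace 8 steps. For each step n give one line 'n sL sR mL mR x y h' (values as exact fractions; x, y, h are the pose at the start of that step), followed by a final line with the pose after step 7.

0 2 5/4 -5/4 -21/8 -2 -5 S
1 40/13 8/17 -8/17 -732/221 -2 -4 W
2 20/29 20/29 -20/29 -30/29 -1 -4 N
3 8/13 8 -8 -60/13 -1 -5 E
4 10/13 1 -1 -33/26 -2 -5 N
5 40/49 40 -40 -1020/49 -2 -6 E
6 4/5 20/13 -20/13 -102/65 -3 -6 N
7 40/37 40 -40 -780/37 -3 -7 E
final -4 -7 N

n=0: pose=(-2,-5,S); sL=2, sR=5/4; mL=-5/4, mR=-21/8; mL+mR=-31/8 → advance -1; mR−mL=-11/8 → turn -1·90°
n=1: pose=(-2,-4,W); sL=40/13, sR=8/17; mL=-8/17, mR=-732/221; mL+mR=-836/221 → advance -1; mR−mL=-628/221 → turn -1·90°
n=2: pose=(-1,-4,N); sL=20/29, sR=20/29; mL=-20/29, mR=-30/29; mL+mR=-50/29 → advance -1; mR−mL=-10/29 → turn -1·90°
n=3: pose=(-1,-5,E); sL=8/13, sR=8; mL=-8, mR=-60/13; mL+mR=-164/13 → advance -1; mR−mL=44/13 → turn +1·90°
n=4: pose=(-2,-5,N); sL=10/13, sR=1; mL=-1, mR=-33/26; mL+mR=-59/26 → advance -1; mR−mL=-7/26 → turn -1·90°
n=5: pose=(-2,-6,E); sL=40/49, sR=40; mL=-40, mR=-1020/49; mL+mR=-2980/49 → advance -1; mR−mL=940/49 → turn +1·90°
n=6: pose=(-3,-6,N); sL=4/5, sR=20/13; mL=-20/13, mR=-102/65; mL+mR=-202/65 → advance -1; mR−mL=-2/65 → turn -1·90°
n=7: pose=(-3,-7,E); sL=40/37, sR=40; mL=-40, mR=-780/37; mL+mR=-2260/37 → advance -1; mR−mL=700/37 → turn +1·90°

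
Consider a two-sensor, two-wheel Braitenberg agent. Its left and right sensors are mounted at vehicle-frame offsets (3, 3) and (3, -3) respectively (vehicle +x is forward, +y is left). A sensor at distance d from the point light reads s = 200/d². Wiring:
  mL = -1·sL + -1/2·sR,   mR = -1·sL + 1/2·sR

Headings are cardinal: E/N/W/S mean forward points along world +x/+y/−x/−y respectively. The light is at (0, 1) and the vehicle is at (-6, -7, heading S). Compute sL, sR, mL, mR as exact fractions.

left sensor world pos  = (-3, -10); dL² = 130
right sensor world pos = (-9, -10); dR² = 202
sL = 200/130 = 20/13
sR = 200/202 = 100/101
mL = -1·sL + -1/2·sR = -2670/1313
mR = -1·sL + 1/2·sR = -1370/1313

20/13 100/101 -2670/1313 -1370/1313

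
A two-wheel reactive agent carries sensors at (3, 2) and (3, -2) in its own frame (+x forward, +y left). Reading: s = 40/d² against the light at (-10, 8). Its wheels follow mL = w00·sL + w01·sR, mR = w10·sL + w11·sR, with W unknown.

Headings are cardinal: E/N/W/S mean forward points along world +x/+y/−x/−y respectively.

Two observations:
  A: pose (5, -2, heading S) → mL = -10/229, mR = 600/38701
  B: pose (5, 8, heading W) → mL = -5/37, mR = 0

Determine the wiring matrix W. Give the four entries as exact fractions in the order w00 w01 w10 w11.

obs A: pose=(5,-2,S) → sL=20/229, sR=20/169, mL=-10/229, mR=600/38701
obs B: pose=(5,8,W) → sL=10/37, sR=10/37, mL=-5/37, mR=0
sensor matrix S = [[20/229, 20/169], [10/37, 10/37]]; det S = -12000/1431937
solve [mL_A; mL_B] = S·[w00; w01] and [mR_A; mR_B] = S·[w10; w11]:
  w00 = -1/2, w01 = 0, w10 = -1/2, w11 = 1/2

-1/2 0 -1/2 1/2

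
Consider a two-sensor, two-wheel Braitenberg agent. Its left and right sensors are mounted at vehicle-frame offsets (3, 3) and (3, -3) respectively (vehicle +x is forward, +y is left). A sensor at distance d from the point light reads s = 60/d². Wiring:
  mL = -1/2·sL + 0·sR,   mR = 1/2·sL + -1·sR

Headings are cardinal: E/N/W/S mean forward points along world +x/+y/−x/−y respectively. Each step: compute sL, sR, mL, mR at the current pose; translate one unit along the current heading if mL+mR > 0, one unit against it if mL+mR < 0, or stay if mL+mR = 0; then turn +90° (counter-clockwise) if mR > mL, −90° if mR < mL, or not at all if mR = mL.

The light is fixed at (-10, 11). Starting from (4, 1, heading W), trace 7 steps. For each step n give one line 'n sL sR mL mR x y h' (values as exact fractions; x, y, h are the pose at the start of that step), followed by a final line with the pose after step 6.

0 6/29 6/17 -3/29 -123/493 4 1 W
1 60/193 60/373 -30/193 -390/71989 5 1 N
2 3/17 15/52 -3/34 -177/884 5 0 W
3 60/233 12/85 -30/233 -246/19805 6 0 N
4 30/197 6/25 -15/197 -807/4925 6 -1 W
5 60/277 60/481 -30/277 -2190/133237 7 -1 N
6 15/113 15/74 -15/226 -570/4181 7 -2 W
final 8 -2 N

n=0: pose=(4,1,W); sL=6/29, sR=6/17; mL=-3/29, mR=-123/493; mL+mR=-6/17 → advance -1; mR−mL=-72/493 → turn -1·90°
n=1: pose=(5,1,N); sL=60/193, sR=60/373; mL=-30/193, mR=-390/71989; mL+mR=-60/373 → advance -1; mR−mL=10800/71989 → turn +1·90°
n=2: pose=(5,0,W); sL=3/17, sR=15/52; mL=-3/34, mR=-177/884; mL+mR=-15/52 → advance -1; mR−mL=-99/884 → turn -1·90°
n=3: pose=(6,0,N); sL=60/233, sR=12/85; mL=-30/233, mR=-246/19805; mL+mR=-12/85 → advance -1; mR−mL=2304/19805 → turn +1·90°
n=4: pose=(6,-1,W); sL=30/197, sR=6/25; mL=-15/197, mR=-807/4925; mL+mR=-6/25 → advance -1; mR−mL=-432/4925 → turn -1·90°
n=5: pose=(7,-1,N); sL=60/277, sR=60/481; mL=-30/277, mR=-2190/133237; mL+mR=-60/481 → advance -1; mR−mL=12240/133237 → turn +1·90°
n=6: pose=(7,-2,W); sL=15/113, sR=15/74; mL=-15/226, mR=-570/4181; mL+mR=-15/74 → advance -1; mR−mL=-585/8362 → turn -1·90°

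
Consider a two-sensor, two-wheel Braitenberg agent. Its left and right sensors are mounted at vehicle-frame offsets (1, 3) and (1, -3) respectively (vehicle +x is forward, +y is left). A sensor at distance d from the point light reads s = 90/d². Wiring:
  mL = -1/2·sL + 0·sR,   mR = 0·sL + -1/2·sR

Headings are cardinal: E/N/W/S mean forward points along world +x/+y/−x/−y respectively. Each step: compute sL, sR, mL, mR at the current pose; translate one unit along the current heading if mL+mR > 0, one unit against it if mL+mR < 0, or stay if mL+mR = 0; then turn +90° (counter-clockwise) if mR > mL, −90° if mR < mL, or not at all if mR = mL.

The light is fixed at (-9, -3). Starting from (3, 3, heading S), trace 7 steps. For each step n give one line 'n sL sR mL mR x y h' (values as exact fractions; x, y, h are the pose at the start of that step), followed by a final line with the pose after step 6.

0 9/25 45/53 -9/50 -45/106 3 3 S
1 90/137 90/221 -45/137 -45/221 3 4 W
2 45/146 45/68 -45/292 -45/136 4 4 S
3 90/169 18/53 -45/169 -9/53 4 5 W
4 45/169 9/17 -45/338 -9/34 5 5 S
5 18/41 90/313 -9/41 -45/313 5 6 W
6 45/194 45/104 -45/388 -45/208 6 6 S
final 6 7 W

n=0: pose=(3,3,S); sL=9/25, sR=45/53; mL=-9/50, mR=-45/106; mL+mR=-801/1325 → advance -1; mR−mL=-324/1325 → turn -1·90°
n=1: pose=(3,4,W); sL=90/137, sR=90/221; mL=-45/137, mR=-45/221; mL+mR=-16110/30277 → advance -1; mR−mL=3780/30277 → turn +1·90°
n=2: pose=(4,4,S); sL=45/146, sR=45/68; mL=-45/292, mR=-45/136; mL+mR=-4815/9928 → advance -1; mR−mL=-1755/9928 → turn -1·90°
n=3: pose=(4,5,W); sL=90/169, sR=18/53; mL=-45/169, mR=-9/53; mL+mR=-3906/8957 → advance -1; mR−mL=864/8957 → turn +1·90°
n=4: pose=(5,5,S); sL=45/169, sR=9/17; mL=-45/338, mR=-9/34; mL+mR=-1143/2873 → advance -1; mR−mL=-378/2873 → turn -1·90°
n=5: pose=(5,6,W); sL=18/41, sR=90/313; mL=-9/41, mR=-45/313; mL+mR=-4662/12833 → advance -1; mR−mL=972/12833 → turn +1·90°
n=6: pose=(6,6,S); sL=45/194, sR=45/104; mL=-45/388, mR=-45/208; mL+mR=-6705/20176 → advance -1; mR−mL=-2025/20176 → turn -1·90°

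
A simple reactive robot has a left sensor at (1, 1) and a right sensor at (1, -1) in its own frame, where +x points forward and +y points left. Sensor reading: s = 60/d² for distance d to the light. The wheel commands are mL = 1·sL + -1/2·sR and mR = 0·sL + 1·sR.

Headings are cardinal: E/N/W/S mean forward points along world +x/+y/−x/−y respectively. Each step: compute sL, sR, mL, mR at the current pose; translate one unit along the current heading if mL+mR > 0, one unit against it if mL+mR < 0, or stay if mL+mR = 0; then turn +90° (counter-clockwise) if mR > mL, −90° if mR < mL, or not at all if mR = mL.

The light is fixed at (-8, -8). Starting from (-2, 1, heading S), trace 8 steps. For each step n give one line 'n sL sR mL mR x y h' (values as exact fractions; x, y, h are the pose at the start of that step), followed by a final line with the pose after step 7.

n=0: pose=(-2,1,S); sL=60/113, sR=60/89; mL=1950/10057, mR=60/89; mL+mR=8730/10057 → advance +1; mR−mL=4830/10057 → turn +1·90°
n=1: pose=(-2,0,E); sL=6/13, sR=30/49; mL=99/637, mR=30/49; mL+mR=489/637 → advance +1; mR−mL=291/637 → turn +1·90°
n=2: pose=(-1,0,N); sL=20/39, sR=12/29; mL=346/1131, mR=12/29; mL+mR=814/1131 → advance +1; mR−mL=122/1131 → turn +1·90°
n=3: pose=(-1,1,W); sL=3/5, sR=15/34; mL=129/340, mR=15/34; mL+mR=279/340 → advance +1; mR−mL=21/340 → turn +1·90°
n=4: pose=(-2,1,S); sL=60/113, sR=60/89; mL=1950/10057, mR=60/89; mL+mR=8730/10057 → advance +1; mR−mL=4830/10057 → turn +1·90°
n=5: pose=(-2,0,E); sL=6/13, sR=30/49; mL=99/637, mR=30/49; mL+mR=489/637 → advance +1; mR−mL=291/637 → turn +1·90°
n=6: pose=(-1,0,N); sL=20/39, sR=12/29; mL=346/1131, mR=12/29; mL+mR=814/1131 → advance +1; mR−mL=122/1131 → turn +1·90°
n=7: pose=(-1,1,W); sL=3/5, sR=15/34; mL=129/340, mR=15/34; mL+mR=279/340 → advance +1; mR−mL=21/340 → turn +1·90°

0 60/113 60/89 1950/10057 60/89 -2 1 S
1 6/13 30/49 99/637 30/49 -2 0 E
2 20/39 12/29 346/1131 12/29 -1 0 N
3 3/5 15/34 129/340 15/34 -1 1 W
4 60/113 60/89 1950/10057 60/89 -2 1 S
5 6/13 30/49 99/637 30/49 -2 0 E
6 20/39 12/29 346/1131 12/29 -1 0 N
7 3/5 15/34 129/340 15/34 -1 1 W
final -2 1 S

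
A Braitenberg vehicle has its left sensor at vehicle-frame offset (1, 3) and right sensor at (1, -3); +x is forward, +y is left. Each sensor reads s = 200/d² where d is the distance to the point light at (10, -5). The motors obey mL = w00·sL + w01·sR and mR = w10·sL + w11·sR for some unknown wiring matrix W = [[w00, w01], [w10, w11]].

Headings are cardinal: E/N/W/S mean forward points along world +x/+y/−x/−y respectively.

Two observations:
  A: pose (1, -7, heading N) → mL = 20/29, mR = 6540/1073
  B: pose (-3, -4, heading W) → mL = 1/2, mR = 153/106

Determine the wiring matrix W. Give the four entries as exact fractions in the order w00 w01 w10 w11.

1/2 0 1/2 1

obs A: pose=(1,-7,N) → sL=40/29, sR=200/37, mL=20/29, mR=6540/1073
obs B: pose=(-3,-4,W) → sL=1, sR=50/53, mL=1/2, mR=153/106
sensor matrix S = [[40/29, 200/37], [1, 50/53]]; det S = -233400/56869
solve [mL_A; mL_B] = S·[w00; w01] and [mR_A; mR_B] = S·[w10; w11]:
  w00 = 1/2, w01 = 0, w10 = 1/2, w11 = 1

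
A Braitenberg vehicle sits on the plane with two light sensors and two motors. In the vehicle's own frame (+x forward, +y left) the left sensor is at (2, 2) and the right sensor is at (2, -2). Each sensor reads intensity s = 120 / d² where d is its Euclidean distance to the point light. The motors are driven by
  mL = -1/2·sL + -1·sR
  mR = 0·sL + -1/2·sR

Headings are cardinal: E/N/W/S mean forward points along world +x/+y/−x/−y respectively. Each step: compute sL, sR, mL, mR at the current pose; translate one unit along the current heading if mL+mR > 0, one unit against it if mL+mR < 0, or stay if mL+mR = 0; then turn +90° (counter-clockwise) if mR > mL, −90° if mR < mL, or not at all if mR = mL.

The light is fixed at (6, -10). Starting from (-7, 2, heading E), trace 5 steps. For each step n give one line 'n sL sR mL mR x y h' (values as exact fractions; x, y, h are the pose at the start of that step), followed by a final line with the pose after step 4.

0 120/317 120/221 -51300/70057 -60/221 -7 2 E
1 30/113 6/17 -933/1921 -3/17 -8 2 N
2 120/337 24/85 -13188/28645 -12/85 -8 1 W
3 60/101 20/51 -3550/5151 -10/51 -7 1 S
4 120/317 120/221 -51300/70057 -60/221 -7 2 E
final -8 2 N

n=0: pose=(-7,2,E); sL=120/317, sR=120/221; mL=-51300/70057, mR=-60/221; mL+mR=-70320/70057 → advance -1; mR−mL=32280/70057 → turn +1·90°
n=1: pose=(-8,2,N); sL=30/113, sR=6/17; mL=-933/1921, mR=-3/17; mL+mR=-1272/1921 → advance -1; mR−mL=594/1921 → turn +1·90°
n=2: pose=(-8,1,W); sL=120/337, sR=24/85; mL=-13188/28645, mR=-12/85; mL+mR=-17232/28645 → advance -1; mR−mL=9144/28645 → turn +1·90°
n=3: pose=(-7,1,S); sL=60/101, sR=20/51; mL=-3550/5151, mR=-10/51; mL+mR=-1520/1717 → advance -1; mR−mL=2540/5151 → turn +1·90°
n=4: pose=(-7,2,E); sL=120/317, sR=120/221; mL=-51300/70057, mR=-60/221; mL+mR=-70320/70057 → advance -1; mR−mL=32280/70057 → turn +1·90°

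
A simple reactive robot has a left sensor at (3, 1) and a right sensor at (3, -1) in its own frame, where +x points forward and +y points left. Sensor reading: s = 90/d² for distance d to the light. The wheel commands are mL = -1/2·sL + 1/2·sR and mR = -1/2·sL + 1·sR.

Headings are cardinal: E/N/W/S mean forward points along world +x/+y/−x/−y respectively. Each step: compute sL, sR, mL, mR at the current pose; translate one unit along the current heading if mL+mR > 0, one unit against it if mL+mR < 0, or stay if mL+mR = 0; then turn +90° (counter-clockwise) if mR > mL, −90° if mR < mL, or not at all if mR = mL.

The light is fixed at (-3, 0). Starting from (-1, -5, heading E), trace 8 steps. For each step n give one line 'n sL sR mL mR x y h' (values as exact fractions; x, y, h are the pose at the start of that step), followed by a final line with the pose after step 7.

n=0: pose=(-1,-5,E); sL=90/41, sR=90/61; mL=-900/2501, mR=945/2501; mL+mR=45/2501 → advance +1; mR−mL=45/61 → turn +1·90°
n=1: pose=(0,-5,N); sL=45/4, sR=9/2; mL=-27/8, mR=-9/8; mL+mR=-9/2 → advance -1; mR−mL=9/4 → turn +1·90°
n=2: pose=(0,-6,W); sL=90/49, sR=18/5; mL=216/245, mR=657/245; mL+mR=873/245 → advance +1; mR−mL=9/5 → turn +1·90°
n=3: pose=(-1,-6,S); sL=1, sR=45/41; mL=2/41, mR=49/82; mL+mR=53/82 → advance +1; mR−mL=45/82 → turn +1·90°
n=4: pose=(-1,-7,E); sL=90/61, sR=90/89; mL=-1260/5429, mR=1485/5429; mL+mR=225/5429 → advance +1; mR−mL=45/89 → turn +1·90°
n=5: pose=(0,-7,N); sL=9/2, sR=45/16; mL=-27/32, mR=9/16; mL+mR=-9/32 → advance -1; mR−mL=45/32 → turn +1·90°
n=6: pose=(0,-8,W); sL=10/9, sR=90/49; mL=160/441, mR=565/441; mL+mR=725/441 → advance +1; mR−mL=45/49 → turn +1·90°
n=7: pose=(-1,-8,S); sL=9/13, sR=45/61; mL=18/793, mR=621/1586; mL+mR=657/1586 → advance +1; mR−mL=45/122 → turn +1·90°

0 90/41 90/61 -900/2501 945/2501 -1 -5 E
1 45/4 9/2 -27/8 -9/8 0 -5 N
2 90/49 18/5 216/245 657/245 0 -6 W
3 1 45/41 2/41 49/82 -1 -6 S
4 90/61 90/89 -1260/5429 1485/5429 -1 -7 E
5 9/2 45/16 -27/32 9/16 0 -7 N
6 10/9 90/49 160/441 565/441 0 -8 W
7 9/13 45/61 18/793 621/1586 -1 -8 S
final -1 -9 E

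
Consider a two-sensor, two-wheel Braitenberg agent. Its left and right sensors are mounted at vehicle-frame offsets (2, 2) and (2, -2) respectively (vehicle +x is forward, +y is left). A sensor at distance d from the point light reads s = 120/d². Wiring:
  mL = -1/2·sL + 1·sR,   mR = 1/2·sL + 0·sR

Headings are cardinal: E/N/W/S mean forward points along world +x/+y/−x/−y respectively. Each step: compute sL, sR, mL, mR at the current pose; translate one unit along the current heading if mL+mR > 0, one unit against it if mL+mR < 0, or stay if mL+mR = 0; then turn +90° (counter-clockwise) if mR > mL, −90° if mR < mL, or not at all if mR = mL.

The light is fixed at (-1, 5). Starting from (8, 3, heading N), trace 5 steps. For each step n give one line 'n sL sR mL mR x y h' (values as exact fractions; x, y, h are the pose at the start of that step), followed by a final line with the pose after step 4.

0 120/49 120/121 -1380/5929 60/49 8 3 N
1 60/29 12/5 198/145 30/29 8 4 W
2 120/37 120/101 -1620/3737 60/37 7 4 N
3 3 3 3/2 3/2 7 5 W
4 120/29 120/29 60/29 60/29 6 5 W
final 5 5 W

n=0: pose=(8,3,N); sL=120/49, sR=120/121; mL=-1380/5929, mR=60/49; mL+mR=120/121 → advance +1; mR−mL=8640/5929 → turn +1·90°
n=1: pose=(8,4,W); sL=60/29, sR=12/5; mL=198/145, mR=30/29; mL+mR=12/5 → advance +1; mR−mL=-48/145 → turn -1·90°
n=2: pose=(7,4,N); sL=120/37, sR=120/101; mL=-1620/3737, mR=60/37; mL+mR=120/101 → advance +1; mR−mL=7680/3737 → turn +1·90°
n=3: pose=(7,5,W); sL=3, sR=3; mL=3/2, mR=3/2; mL+mR=3 → advance +1; mR−mL=0 → turn +0·90°
n=4: pose=(6,5,W); sL=120/29, sR=120/29; mL=60/29, mR=60/29; mL+mR=120/29 → advance +1; mR−mL=0 → turn +0·90°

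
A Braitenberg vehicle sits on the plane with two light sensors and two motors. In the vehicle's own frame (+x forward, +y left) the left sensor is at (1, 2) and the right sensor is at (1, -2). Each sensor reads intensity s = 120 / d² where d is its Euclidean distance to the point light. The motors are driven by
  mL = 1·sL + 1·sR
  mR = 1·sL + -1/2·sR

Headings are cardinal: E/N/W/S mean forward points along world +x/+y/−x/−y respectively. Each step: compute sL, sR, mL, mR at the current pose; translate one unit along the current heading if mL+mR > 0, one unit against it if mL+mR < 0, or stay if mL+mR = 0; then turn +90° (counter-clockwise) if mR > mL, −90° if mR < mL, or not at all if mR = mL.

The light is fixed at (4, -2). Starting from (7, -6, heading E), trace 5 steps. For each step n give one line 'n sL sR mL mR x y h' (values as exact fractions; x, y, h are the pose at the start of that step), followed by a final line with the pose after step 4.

n=0: pose=(7,-6,E); sL=6, sR=30/13; mL=108/13, mR=63/13; mL+mR=171/13 → advance +1; mR−mL=-45/13 → turn -1·90°
n=1: pose=(8,-6,S); sL=120/61, sR=120/29; mL=10800/1769, mR=-180/1769; mL+mR=10620/1769 → advance +1; mR−mL=-180/29 → turn -1·90°
n=2: pose=(8,-7,W); sL=60/29, sR=20/3; mL=760/87, mR=-110/87; mL+mR=650/87 → advance +1; mR−mL=-10 → turn -1·90°
n=3: pose=(7,-7,N); sL=120/17, sR=120/41; mL=6960/697, mR=3900/697; mL+mR=10860/697 → advance +1; mR−mL=-180/41 → turn -1·90°
n=4: pose=(7,-6,E); sL=6, sR=30/13; mL=108/13, mR=63/13; mL+mR=171/13 → advance +1; mR−mL=-45/13 → turn -1·90°

0 6 30/13 108/13 63/13 7 -6 E
1 120/61 120/29 10800/1769 -180/1769 8 -6 S
2 60/29 20/3 760/87 -110/87 8 -7 W
3 120/17 120/41 6960/697 3900/697 7 -7 N
4 6 30/13 108/13 63/13 7 -6 E
final 8 -6 S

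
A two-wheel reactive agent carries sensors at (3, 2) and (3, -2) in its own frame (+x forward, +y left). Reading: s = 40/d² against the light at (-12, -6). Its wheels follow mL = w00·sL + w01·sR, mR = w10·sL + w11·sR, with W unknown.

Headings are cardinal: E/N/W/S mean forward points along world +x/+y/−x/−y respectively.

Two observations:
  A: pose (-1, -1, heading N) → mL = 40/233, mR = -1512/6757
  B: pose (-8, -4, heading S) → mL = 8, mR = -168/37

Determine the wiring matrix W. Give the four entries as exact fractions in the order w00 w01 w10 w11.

obs A: pose=(-1,-1,N) → sL=8/29, sR=40/233, mL=40/233, mR=-1512/6757
obs B: pose=(-8,-4,S) → sL=40/37, sR=8, mL=8, mR=-168/37
sensor matrix S = [[8/29, 40/233], [40/37, 8]]; det S = 505344/250009
solve [mL_A; mL_B] = S·[w00; w01] and [mR_A; mR_B] = S·[w10; w11]:
  w00 = 0, w01 = 1, w10 = -1/2, w11 = -1/2

0 1 -1/2 -1/2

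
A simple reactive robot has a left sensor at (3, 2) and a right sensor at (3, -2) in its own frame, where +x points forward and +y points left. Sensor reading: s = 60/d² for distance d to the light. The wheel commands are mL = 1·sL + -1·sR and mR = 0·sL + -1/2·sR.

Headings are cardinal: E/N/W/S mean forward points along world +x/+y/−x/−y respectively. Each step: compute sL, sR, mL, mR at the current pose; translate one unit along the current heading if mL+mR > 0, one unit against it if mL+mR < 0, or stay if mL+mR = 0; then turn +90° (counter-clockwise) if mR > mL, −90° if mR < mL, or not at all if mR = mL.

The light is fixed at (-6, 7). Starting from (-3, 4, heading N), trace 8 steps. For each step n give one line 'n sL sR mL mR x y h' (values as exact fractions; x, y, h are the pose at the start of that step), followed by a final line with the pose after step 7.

n=0: pose=(-3,4,N); sL=60, sR=12/5; mL=288/5, mR=-6/5; mL+mR=282/5 → advance +1; mR−mL=-294/5 → turn -1·90°
n=1: pose=(-3,5,E); sL=5/3, sR=15/13; mL=20/39, mR=-15/26; mL+mR=-5/78 → advance -1; mR−mL=-85/78 → turn -1·90°
n=2: pose=(-4,5,S); sL=60/41, sR=12/5; mL=-192/205, mR=-6/5; mL+mR=-438/205 → advance -1; mR−mL=-54/205 → turn -1·90°
n=3: pose=(-4,6,W); sL=6, sR=30; mL=-24, mR=-15; mL+mR=-39 → advance -1; mR−mL=9 → turn +1·90°
n=4: pose=(-3,6,S); sL=60/41, sR=60/17; mL=-1440/697, mR=-30/17; mL+mR=-2670/697 → advance -1; mR−mL=210/697 → turn +1·90°
n=5: pose=(-3,7,E); sL=3/2, sR=3/2; mL=0, mR=-3/4; mL+mR=-3/4 → advance -1; mR−mL=-3/4 → turn -1·90°
n=6: pose=(-4,7,S); sL=12/5, sR=20/3; mL=-64/15, mR=-10/3; mL+mR=-38/5 → advance -1; mR−mL=14/15 → turn +1·90°
n=7: pose=(-4,8,E); sL=30/17, sR=30/13; mL=-120/221, mR=-15/13; mL+mR=-375/221 → advance -1; mR−mL=-135/221 → turn -1·90°

0 60 12/5 288/5 -6/5 -3 4 N
1 5/3 15/13 20/39 -15/26 -3 5 E
2 60/41 12/5 -192/205 -6/5 -4 5 S
3 6 30 -24 -15 -4 6 W
4 60/41 60/17 -1440/697 -30/17 -3 6 S
5 3/2 3/2 0 -3/4 -3 7 E
6 12/5 20/3 -64/15 -10/3 -4 7 S
7 30/17 30/13 -120/221 -15/13 -4 8 E
final -5 8 S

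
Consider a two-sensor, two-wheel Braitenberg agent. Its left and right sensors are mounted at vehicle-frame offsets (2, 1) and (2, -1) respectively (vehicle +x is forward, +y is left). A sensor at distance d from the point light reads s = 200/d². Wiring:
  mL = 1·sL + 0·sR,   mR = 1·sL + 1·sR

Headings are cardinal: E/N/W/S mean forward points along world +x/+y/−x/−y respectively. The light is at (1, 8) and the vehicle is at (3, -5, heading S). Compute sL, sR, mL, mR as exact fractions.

100/117 100/113 100/117 23000/13221

left sensor world pos  = (4, -7); dL² = 234
right sensor world pos = (2, -7); dR² = 226
sL = 200/234 = 100/117
sR = 200/226 = 100/113
mL = 1·sL + 0·sR = 100/117
mR = 1·sL + 1·sR = 23000/13221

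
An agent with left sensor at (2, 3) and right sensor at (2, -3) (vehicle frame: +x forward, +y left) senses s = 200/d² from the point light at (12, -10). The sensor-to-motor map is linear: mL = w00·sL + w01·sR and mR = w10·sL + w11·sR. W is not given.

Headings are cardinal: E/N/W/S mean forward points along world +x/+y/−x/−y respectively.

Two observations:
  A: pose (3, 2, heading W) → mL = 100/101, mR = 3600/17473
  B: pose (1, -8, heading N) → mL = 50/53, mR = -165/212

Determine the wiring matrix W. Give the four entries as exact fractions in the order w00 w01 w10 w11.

1 0 1/2 -1/2

obs A: pose=(3,2,W) → sL=100/101, sR=100/173, mL=100/101, mR=3600/17473
obs B: pose=(1,-8,N) → sL=50/53, sR=5/2, mL=50/53, mR=-165/212
sensor matrix S = [[100/101, 100/173], [50/53, 5/2]]; det S = 1787250/926069
solve [mL_A; mL_B] = S·[w00; w01] and [mR_A; mR_B] = S·[w10; w11]:
  w00 = 1, w01 = 0, w10 = 1/2, w11 = -1/2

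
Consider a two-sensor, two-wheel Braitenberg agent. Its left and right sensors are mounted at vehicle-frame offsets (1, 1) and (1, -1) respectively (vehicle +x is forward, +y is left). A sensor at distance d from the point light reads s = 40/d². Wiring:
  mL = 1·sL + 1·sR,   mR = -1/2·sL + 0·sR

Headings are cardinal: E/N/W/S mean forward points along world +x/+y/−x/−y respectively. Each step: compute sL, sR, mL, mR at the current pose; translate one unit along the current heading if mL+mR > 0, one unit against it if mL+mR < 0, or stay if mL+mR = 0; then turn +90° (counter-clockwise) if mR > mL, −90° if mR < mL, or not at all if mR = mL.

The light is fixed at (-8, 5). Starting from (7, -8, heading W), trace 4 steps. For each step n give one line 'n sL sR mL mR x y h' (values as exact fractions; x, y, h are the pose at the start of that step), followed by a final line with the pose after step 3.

n=0: pose=(7,-8,W); sL=5/49, sR=2/17; mL=183/833, mR=-5/98; mL+mR=281/1666 → advance +1; mR−mL=-451/1666 → turn -1·90°
n=1: pose=(6,-8,N); sL=40/313, sR=40/369; mL=27280/115497, mR=-20/313; mL+mR=19900/115497 → advance +1; mR−mL=-34660/115497 → turn -1·90°
n=2: pose=(6,-7,E); sL=20/173, sR=20/197; mL=7400/34081, mR=-10/173; mL+mR=5430/34081 → advance +1; mR−mL=-9370/34081 → turn -1·90°
n=3: pose=(7,-7,S); sL=8/85, sR=8/73; mL=1264/6205, mR=-4/85; mL+mR=972/6205 → advance +1; mR−mL=-1556/6205 → turn -1·90°

0 5/49 2/17 183/833 -5/98 7 -8 W
1 40/313 40/369 27280/115497 -20/313 6 -8 N
2 20/173 20/197 7400/34081 -10/173 6 -7 E
3 8/85 8/73 1264/6205 -4/85 7 -7 S
final 7 -8 W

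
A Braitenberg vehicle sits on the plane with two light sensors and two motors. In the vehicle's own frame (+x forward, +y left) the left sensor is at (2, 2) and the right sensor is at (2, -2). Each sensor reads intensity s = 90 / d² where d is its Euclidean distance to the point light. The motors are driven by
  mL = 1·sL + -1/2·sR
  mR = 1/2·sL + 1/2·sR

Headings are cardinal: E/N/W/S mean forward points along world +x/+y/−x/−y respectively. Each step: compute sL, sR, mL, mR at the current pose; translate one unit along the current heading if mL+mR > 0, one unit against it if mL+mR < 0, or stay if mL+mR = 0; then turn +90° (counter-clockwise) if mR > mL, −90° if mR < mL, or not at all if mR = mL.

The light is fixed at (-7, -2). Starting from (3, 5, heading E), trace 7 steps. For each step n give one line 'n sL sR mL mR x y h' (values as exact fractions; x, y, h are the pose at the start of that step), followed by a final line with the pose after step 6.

n=0: pose=(3,5,E); sL=2/5, sR=90/169; mL=113/845, mR=394/845; mL+mR=3/5 → advance +1; mR−mL=281/845 → turn +1·90°
n=1: pose=(4,5,N); sL=5/9, sR=9/25; mL=169/450, mR=103/225; mL+mR=5/6 → advance +1; mR−mL=37/450 → turn +1·90°
n=2: pose=(4,6,W); sL=10/13, sR=90/181; mL=1225/2353, mR=1490/2353; mL+mR=15/13 → advance +1; mR−mL=265/2353 → turn +1·90°
n=3: pose=(3,6,S); sL=1/2, sR=9/10; mL=1/20, mR=7/10; mL+mR=3/4 → advance +1; mR−mL=13/20 → turn +1·90°
n=4: pose=(3,5,E); sL=2/5, sR=90/169; mL=113/845, mR=394/845; mL+mR=3/5 → advance +1; mR−mL=281/845 → turn +1·90°
n=5: pose=(4,5,N); sL=5/9, sR=9/25; mL=169/450, mR=103/225; mL+mR=5/6 → advance +1; mR−mL=37/450 → turn +1·90°
n=6: pose=(4,6,W); sL=10/13, sR=90/181; mL=1225/2353, mR=1490/2353; mL+mR=15/13 → advance +1; mR−mL=265/2353 → turn +1·90°

0 2/5 90/169 113/845 394/845 3 5 E
1 5/9 9/25 169/450 103/225 4 5 N
2 10/13 90/181 1225/2353 1490/2353 4 6 W
3 1/2 9/10 1/20 7/10 3 6 S
4 2/5 90/169 113/845 394/845 3 5 E
5 5/9 9/25 169/450 103/225 4 5 N
6 10/13 90/181 1225/2353 1490/2353 4 6 W
final 3 6 S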